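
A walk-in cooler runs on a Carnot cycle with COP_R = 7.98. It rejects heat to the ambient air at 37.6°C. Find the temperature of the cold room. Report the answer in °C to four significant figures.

For a Carnot refrigerator COP_R = T_C/(T_H − T_C), so T_C = COP·T_H/(1 + COP).
With T_H = 310.75 K, T_C = 7.98 × 310.75/8.980 = 276.15 K.
Converting, 276.15 K = 3.00°C.

2.995 °C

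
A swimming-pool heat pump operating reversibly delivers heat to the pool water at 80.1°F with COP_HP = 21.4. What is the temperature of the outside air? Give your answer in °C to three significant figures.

12.7 °C

COP_HP = T_H/(T_H − T_C) gives T_H − T_C = T_H/COP.
With T_H = 299.87 K, T_C = 299.87 × (1 − 1/21.4) = 285.86 K.
Converting, 285.86 K = 12.71°C.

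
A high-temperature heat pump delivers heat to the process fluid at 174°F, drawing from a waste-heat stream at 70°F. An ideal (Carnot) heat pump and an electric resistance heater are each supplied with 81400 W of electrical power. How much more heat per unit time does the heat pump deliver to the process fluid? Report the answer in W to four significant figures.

414600 W

In absolute terms T_C = 294.26 K and T_H = 352.04 K, so ΔT = 57.78 K.
COP_Carnot = T_H/ΔT = 352.04/57.78 = 6.093.
The heat pump delivers Q̇_H = COP × Ẇ = 496000 W; the resistance heater delivers Ẇ = 81400 W.
Extra = (COP − 1)·Ẇ = 414600 W.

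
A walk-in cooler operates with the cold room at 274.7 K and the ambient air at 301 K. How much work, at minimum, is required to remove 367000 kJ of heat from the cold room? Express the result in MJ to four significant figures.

The reservoir spacing is ΔT = 301 − 274.7 = 26.30 K.
The reversible limit is COP_R = T_C/ΔT = 10.44, so W_min = Q_C/COP = Q_C·ΔT/T_C.
W_min = 367000 × 26.30/274.70 = 35140 kJ = 35.14 MJ.

35.14 MJ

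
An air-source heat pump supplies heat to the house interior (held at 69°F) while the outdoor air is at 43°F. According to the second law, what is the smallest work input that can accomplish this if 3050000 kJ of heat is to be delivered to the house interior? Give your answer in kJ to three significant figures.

150000 kJ

In absolute terms T_C = 279.26 K and T_H = 293.71 K, so ΔT = 14.44 K.
The reversible limit is COP_HP = T_H/ΔT = 20.33, so W_min = Q_H/COP = Q_H·ΔT/T_H.
W_min = 3050000 × 14.44/293.71 = 150000 kJ.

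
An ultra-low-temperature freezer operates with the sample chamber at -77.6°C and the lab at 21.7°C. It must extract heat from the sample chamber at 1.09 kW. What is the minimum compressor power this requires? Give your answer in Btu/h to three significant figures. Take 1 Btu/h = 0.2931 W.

In absolute terms T_C = 195.55 K and T_H = 294.85 K, so ΔT = 99.30 K.
COP_Carnot = T_C/ΔT = 195.55/99.30 = 1.969.
Ẇ_min = Q̇/COP_Carnot = 1.090/1.969 = 0.5535 kW = 1888 Btu/h.

1890 Btu/h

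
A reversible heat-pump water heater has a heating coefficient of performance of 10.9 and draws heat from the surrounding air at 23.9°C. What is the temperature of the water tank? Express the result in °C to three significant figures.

53.9 °C

COP_HP = T_H/(T_H − T_C) rearranges to T_H = COP·T_C/(COP − 1).
With T_C = 297.05 K, T_H = 10.9 × 297.05/9.900 = 327.06 K.
Converting, 327.06 K = 53.91°C.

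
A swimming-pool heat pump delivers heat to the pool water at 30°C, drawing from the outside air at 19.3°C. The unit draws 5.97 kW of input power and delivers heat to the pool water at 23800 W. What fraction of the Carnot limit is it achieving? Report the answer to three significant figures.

0.141

Converting, Q̇_H = 23800 W = 23.80 kW, so COP_actual = Q̇_H/Ẇ = 23.80/5.970 = 3.987.
In absolute terms T_C = 292.45 K and T_H = 303.15 K, so ΔT = 10.70 K.
COP_Carnot = T_H/ΔT = 303.15/10.70 = 28.33.
η_II = COP_actual/COP_Carnot = 3.987/28.33 = 0.1407.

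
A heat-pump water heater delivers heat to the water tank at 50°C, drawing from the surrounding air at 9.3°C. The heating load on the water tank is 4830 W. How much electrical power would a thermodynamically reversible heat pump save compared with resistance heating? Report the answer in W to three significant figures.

4220 W

In absolute terms T_C = 282.45 K and T_H = 323.15 K, so ΔT = 40.70 K.
COP_Carnot = T_H/ΔT = 323.15/40.70 = 7.940.
Resistance heating needs Ẇ_res = Q̇_H = 4830 W; the reversible heat pump needs only Ẇ_hp = Q̇_H/COP = 608.3 W.
Saving = 4830 − 608.3 = 4222 W.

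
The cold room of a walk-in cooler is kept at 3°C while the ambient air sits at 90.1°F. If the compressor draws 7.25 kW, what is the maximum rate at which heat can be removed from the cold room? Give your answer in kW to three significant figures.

68.4 kW

In absolute terms T_C = 276.15 K and T_H = 305.43 K, so ΔT = 29.28 K.
COP_Carnot = T_C/ΔT = 276.15/29.28 = 9.432.
Q̇_max = COP_Carnot × Ẇ = 9.432 × 7.250 kW = 68.38 kW.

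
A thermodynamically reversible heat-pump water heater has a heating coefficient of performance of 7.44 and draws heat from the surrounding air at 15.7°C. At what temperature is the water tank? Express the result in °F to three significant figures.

141 °F

COP_HP = T_H/(T_H − T_C) rearranges to T_H = COP·T_C/(COP − 1).
With T_C = 288.85 K, T_H = 7.44 × 288.85/6.440 = 333.70 K.
Converting, 333.70 K = 140.99°F.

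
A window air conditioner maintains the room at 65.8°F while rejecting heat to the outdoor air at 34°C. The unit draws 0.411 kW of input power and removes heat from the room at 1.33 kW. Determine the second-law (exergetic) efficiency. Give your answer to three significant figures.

COP_actual = Q̇_C/Ẇ = 1.330/0.4110 = 3.236.
In absolute terms T_C = 291.93 K and T_H = 307.15 K, so ΔT = 15.22 K.
COP_Carnot = T_C/ΔT = 291.93/15.22 = 19.18.
η_II = COP_actual/COP_Carnot = 3.236/19.18 = 0.1687.

0.169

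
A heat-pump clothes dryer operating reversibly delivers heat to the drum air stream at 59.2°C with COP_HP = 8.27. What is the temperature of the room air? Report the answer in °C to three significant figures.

COP_HP = T_H/(T_H − T_C) gives T_H − T_C = T_H/COP.
With T_H = 332.35 K, T_C = 332.35 × (1 − 1/8.27) = 292.16 K.
Converting, 292.16 K = 19.01°C.

19.0 °C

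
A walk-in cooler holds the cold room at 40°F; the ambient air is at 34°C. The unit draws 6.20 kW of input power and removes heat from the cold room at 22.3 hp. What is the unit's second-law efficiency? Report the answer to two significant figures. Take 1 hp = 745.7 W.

0.29

Converting, Q̇_C = 22.30 hp = 16.63 kW, so COP_actual = Q̇_C/Ẇ = 16.63/6.200 = 2.682.
In absolute terms T_C = 277.59 K and T_H = 307.15 K, so ΔT = 29.56 K.
COP_Carnot = T_C/ΔT = 277.59/29.56 = 9.392.
η_II = COP_actual/COP_Carnot = 2.682/9.392 = 0.2856.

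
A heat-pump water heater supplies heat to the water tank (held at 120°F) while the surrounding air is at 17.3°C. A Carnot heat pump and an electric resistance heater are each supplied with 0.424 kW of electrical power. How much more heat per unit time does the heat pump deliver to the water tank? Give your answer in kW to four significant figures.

3.899 kW

In absolute terms T_C = 290.45 K and T_H = 322.04 K, so ΔT = 31.59 K.
COP_Carnot = T_H/ΔT = 322.04/31.59 = 10.19.
The heat pump delivers Q̇_H = COP × Ẇ = 4.323 kW; the resistance heater delivers Ẇ = 0.4240 kW.
Extra = (COP − 1)·Ẇ = 3.899 kW.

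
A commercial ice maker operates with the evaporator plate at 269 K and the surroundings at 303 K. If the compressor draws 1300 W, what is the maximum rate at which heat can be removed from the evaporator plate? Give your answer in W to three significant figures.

The reservoir spacing is ΔT = 303 − 269 = 34.00 K.
COP_Carnot = T_C/ΔT = 269.00/34.00 = 7.912.
Q̇_max = COP_Carnot × Ẇ = 7.912 × 1300 W = 10290 W.

10300 W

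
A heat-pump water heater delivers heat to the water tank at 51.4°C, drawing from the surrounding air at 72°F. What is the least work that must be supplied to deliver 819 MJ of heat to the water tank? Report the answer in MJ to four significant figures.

In absolute terms T_C = 295.37 K and T_H = 324.55 K, so ΔT = 29.18 K.
The reversible limit is COP_HP = T_H/ΔT = 11.12, so W_min = Q_H/COP = Q_H·ΔT/T_H.
W_min = 819.0 × 29.18/324.55 = 73.63 MJ.

73.63 MJ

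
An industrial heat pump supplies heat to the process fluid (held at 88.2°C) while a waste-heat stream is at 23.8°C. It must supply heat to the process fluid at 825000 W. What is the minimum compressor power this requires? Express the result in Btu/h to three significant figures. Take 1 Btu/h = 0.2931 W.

502000 Btu/h

In absolute terms T_C = 296.95 K and T_H = 361.35 K, so ΔT = 64.40 K.
COP_Carnot = T_H/ΔT = 361.35/64.40 = 5.611.
Ẇ_min = Q̇/COP_Carnot = 825000/5.611 = 147000 W = 501600 Btu/h.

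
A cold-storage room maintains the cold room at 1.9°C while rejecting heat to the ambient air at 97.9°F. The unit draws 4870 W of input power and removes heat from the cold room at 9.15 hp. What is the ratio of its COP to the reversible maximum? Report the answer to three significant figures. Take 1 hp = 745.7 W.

0.177

Converting, Q̇_C = 9.150 hp = 6823 W, so COP_actual = Q̇_C/Ẇ = 6823/4870 = 1.401.
In absolute terms T_C = 275.05 K and T_H = 309.76 K, so ΔT = 34.71 K.
COP_Carnot = T_C/ΔT = 275.05/34.71 = 7.924.
η_II = COP_actual/COP_Carnot = 1.401/7.924 = 0.1768.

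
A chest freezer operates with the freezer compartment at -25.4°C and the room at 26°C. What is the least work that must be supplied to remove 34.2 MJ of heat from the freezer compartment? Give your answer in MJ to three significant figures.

7.10 MJ

In absolute terms T_C = 247.75 K and T_H = 299.15 K, so ΔT = 51.40 K.
The reversible limit is COP_R = T_C/ΔT = 4.820, so W_min = Q_C/COP = Q_C·ΔT/T_C.
W_min = 34.20 × 51.40/247.75 = 7.095 MJ.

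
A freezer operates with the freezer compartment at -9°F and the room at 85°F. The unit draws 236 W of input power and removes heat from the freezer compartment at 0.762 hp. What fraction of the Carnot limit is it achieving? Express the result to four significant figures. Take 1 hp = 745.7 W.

Converting, Q̇_C = 0.7620 hp = 568.2 W, so COP_actual = Q̇_C/Ẇ = 568.2/236.0 = 2.408.
In absolute terms T_C = 250.37 K and T_H = 302.59 K, so ΔT = 52.22 K.
COP_Carnot = T_C/ΔT = 250.37/52.22 = 4.794.
η_II = COP_actual/COP_Carnot = 2.408/4.794 = 0.5022.

0.5022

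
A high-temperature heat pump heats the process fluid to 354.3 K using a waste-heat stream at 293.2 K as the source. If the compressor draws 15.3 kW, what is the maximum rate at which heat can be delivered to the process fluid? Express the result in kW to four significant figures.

88.72 kW

The reservoir spacing is ΔT = 354.3 − 293.2 = 61.10 K.
COP_Carnot = T_H/ΔT = 354.30/61.10 = 5.799.
Q̇_max = COP_Carnot × Ẇ = 5.799 × 15.30 kW = 88.72 kW.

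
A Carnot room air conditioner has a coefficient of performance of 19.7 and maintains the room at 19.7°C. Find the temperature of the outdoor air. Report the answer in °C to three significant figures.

34.6 °C

COP_R = T_C/(T_H − T_C) gives T_H − T_C = T_C/COP.
With T_C = 292.85 K, T_H = 292.85 × (1 + 1/19.7) = 307.72 K.
Converting, 307.72 K = 34.57°C.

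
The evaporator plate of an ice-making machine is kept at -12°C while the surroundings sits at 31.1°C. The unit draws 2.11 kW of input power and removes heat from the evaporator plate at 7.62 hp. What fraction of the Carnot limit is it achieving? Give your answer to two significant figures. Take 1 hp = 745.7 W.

Converting, Q̇_C = 7.620 hp = 5.682 kW, so COP_actual = Q̇_C/Ẇ = 5.682/2.110 = 2.693.
In absolute terms T_C = 261.15 K and T_H = 304.25 K, so ΔT = 43.10 K.
COP_Carnot = T_C/ΔT = 261.15/43.10 = 6.059.
η_II = COP_actual/COP_Carnot = 2.693/6.059 = 0.4445.

0.44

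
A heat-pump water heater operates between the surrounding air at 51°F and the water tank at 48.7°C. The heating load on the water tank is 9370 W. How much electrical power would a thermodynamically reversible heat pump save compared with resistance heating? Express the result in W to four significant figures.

8260 W

In absolute terms T_C = 283.71 K and T_H = 321.85 K, so ΔT = 38.14 K.
COP_Carnot = T_H/ΔT = 321.85/38.14 = 8.438.
Resistance heating needs Ẇ_res = Q̇_H = 9370 W; the reversible heat pump needs only Ẇ_hp = Q̇_H/COP = 1110 W.
Saving = 9370 − 1110 = 8260 W.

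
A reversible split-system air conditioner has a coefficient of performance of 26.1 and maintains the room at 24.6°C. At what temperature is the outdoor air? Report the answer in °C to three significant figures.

36.0 °C

COP_R = T_C/(T_H − T_C) gives T_H − T_C = T_C/COP.
With T_C = 297.75 K, T_H = 297.75 × (1 + 1/26.1) = 309.16 K.
Converting, 309.16 K = 36.01°C.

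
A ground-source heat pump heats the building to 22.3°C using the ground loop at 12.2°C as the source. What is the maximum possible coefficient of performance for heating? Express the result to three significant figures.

29.3

In absolute terms T_C = 285.35 K and T_H = 295.45 K, so ΔT = 10.10 K.
For a reversible cycle, COP_Carnot = T_H/ΔT = 295.45/10.10 = 29.25.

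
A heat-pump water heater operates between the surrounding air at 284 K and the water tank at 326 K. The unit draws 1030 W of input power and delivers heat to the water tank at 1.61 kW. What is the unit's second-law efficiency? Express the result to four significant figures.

0.2014

Converting, Q̇_H = 1.610 kW = 1610 W, so COP_actual = Q̇_H/Ẇ = 1610/1030 = 1.563.
The reservoir spacing is ΔT = 326 − 284 = 42.00 K.
COP_Carnot = T_H/ΔT = 326.00/42.00 = 7.762.
η_II = COP_actual/COP_Carnot = 1.563/7.762 = 0.2014.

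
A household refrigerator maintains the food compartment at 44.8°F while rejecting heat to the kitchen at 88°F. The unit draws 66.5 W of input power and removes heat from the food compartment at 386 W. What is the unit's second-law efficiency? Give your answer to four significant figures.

COP_actual = Q̇_C/Ẇ = 386.0/66.50 = 5.805.
In absolute terms T_C = 280.26 K and T_H = 304.26 K, so ΔT = 24.00 K.
COP_Carnot = T_C/ΔT = 280.26/24.00 = 11.68.
η_II = COP_actual/COP_Carnot = 5.805/11.68 = 0.4971.

0.4971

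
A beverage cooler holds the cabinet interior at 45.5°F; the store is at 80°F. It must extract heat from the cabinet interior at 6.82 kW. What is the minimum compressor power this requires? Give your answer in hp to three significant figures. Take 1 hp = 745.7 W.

In absolute terms T_C = 280.65 K and T_H = 299.82 K, so ΔT = 19.17 K.
COP_Carnot = T_C/ΔT = 280.65/19.17 = 14.64.
Ẇ_min = Q̇/COP_Carnot = 6.820/14.64 = 0.4658 kW = 0.6246 hp.

0.625 hp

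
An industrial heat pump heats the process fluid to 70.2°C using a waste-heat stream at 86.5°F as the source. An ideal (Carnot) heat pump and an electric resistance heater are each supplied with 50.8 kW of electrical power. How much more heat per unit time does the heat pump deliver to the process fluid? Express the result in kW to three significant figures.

In absolute terms T_C = 303.43 K and T_H = 343.35 K, so ΔT = 39.92 K.
COP_Carnot = T_H/ΔT = 343.35/39.92 = 8.600.
The heat pump delivers Q̇_H = COP × Ẇ = 436.9 kW; the resistance heater delivers Ẇ = 50.80 kW.
Extra = (COP − 1)·Ẇ = 386.1 kW.

386 kW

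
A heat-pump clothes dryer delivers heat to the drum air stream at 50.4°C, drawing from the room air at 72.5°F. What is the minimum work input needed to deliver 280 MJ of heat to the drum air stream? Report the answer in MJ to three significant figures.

In absolute terms T_C = 295.65 K and T_H = 323.55 K, so ΔT = 27.90 K.
The reversible limit is COP_HP = T_H/ΔT = 11.60, so W_min = Q_H/COP = Q_H·ΔT/T_H.
W_min = 280.0 × 27.90/323.55 = 24.14 MJ.

24.1 MJ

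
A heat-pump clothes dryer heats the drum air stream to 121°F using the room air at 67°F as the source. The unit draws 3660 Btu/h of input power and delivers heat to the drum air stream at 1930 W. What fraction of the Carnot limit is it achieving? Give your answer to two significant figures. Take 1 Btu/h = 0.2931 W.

Converting, Q̇_H = 1930 W = 6585 Btu/h, so COP_actual = Q̇_H/Ẇ = 6585/3660 = 1.799.
In absolute terms T_C = 292.59 K and T_H = 322.59 K, so ΔT = 30.00 K.
COP_Carnot = T_H/ΔT = 322.59/30.00 = 10.75.
η_II = COP_actual/COP_Carnot = 1.799/10.75 = 0.1673.

0.17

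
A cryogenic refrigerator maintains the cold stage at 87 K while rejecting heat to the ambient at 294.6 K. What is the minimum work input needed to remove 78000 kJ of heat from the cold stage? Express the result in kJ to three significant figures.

186000 kJ

The reservoir spacing is ΔT = 294.6 − 87 = 207.6 K.
The reversible limit is COP_R = T_C/ΔT = 0.4191, so W_min = Q_C/COP = Q_C·ΔT/T_C.
W_min = 78000 × 207.6/87.00 = 186100 kJ.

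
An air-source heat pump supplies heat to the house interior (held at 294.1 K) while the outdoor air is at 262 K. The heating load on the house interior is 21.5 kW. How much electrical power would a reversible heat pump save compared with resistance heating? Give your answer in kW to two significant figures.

The reservoir spacing is ΔT = 294.1 − 262 = 32.10 K.
COP_Carnot = T_H/ΔT = 294.10/32.10 = 9.162.
Resistance heating needs Ẇ_res = Q̇_H = 21.50 kW; the reversible heat pump needs only Ẇ_hp = Q̇_H/COP = 2.347 kW.
Saving = 21.50 − 2.347 = 19.15 kW.

19 kW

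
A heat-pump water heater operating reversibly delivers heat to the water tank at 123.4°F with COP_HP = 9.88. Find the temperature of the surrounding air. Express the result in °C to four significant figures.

17.99 °C

COP_HP = T_H/(T_H − T_C) gives T_H − T_C = T_H/COP.
With T_H = 323.93 K, T_C = 323.93 × (1 − 1/9.88) = 291.14 K.
Converting, 291.14 K = 17.99°C.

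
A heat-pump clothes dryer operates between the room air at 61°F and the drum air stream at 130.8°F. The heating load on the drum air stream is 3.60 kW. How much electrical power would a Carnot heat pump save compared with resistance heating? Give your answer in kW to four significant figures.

3.174 kW

In absolute terms T_C = 289.26 K and T_H = 328.04 K, so ΔT = 38.78 K.
COP_Carnot = T_H/ΔT = 328.04/38.78 = 8.459.
Resistance heating needs Ẇ_res = Q̇_H = 3.600 kW; the reversible heat pump needs only Ẇ_hp = Q̇_H/COP = 0.4256 kW.
Saving = 3.600 − 0.4256 = 3.174 kW.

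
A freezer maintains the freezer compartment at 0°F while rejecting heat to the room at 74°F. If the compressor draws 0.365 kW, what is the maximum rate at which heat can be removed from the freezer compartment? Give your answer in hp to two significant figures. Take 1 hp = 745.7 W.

3.0 hp

In absolute terms T_C = 255.37 K and T_H = 296.48 K, so ΔT = 41.11 K.
COP_Carnot = T_C/ΔT = 255.37/41.11 = 6.212.
Q̇_max = COP_Carnot × Ẇ = 6.212 × 0.3650 kW = 2.267 kW = 3.040 hp.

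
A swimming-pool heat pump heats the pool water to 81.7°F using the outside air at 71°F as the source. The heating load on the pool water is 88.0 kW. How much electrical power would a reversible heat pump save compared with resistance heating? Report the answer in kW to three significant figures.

86.3 kW

In absolute terms T_C = 294.82 K and T_H = 300.76 K, so ΔT = 5.944 K.
COP_Carnot = T_H/ΔT = 300.76/5.944 = 50.60.
Resistance heating needs Ẇ_res = Q̇_H = 88.00 kW; the reversible heat pump needs only Ẇ_hp = Q̇_H/COP = 1.739 kW.
Saving = 88.00 − 1.739 = 86.26 kW.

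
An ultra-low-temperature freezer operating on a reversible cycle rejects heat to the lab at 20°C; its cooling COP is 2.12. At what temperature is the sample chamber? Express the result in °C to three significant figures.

For a Carnot refrigerator COP_R = T_C/(T_H − T_C), so T_C = COP·T_H/(1 + COP).
With T_H = 293.15 K, T_C = 2.12 × 293.15/3.120 = 199.19 K.
Converting, 199.19 K = -73.96°C.

-74.0 °C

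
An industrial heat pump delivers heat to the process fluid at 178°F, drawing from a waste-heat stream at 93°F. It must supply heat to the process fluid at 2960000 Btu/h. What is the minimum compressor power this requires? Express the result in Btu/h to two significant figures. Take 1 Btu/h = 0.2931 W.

390000 Btu/h

In absolute terms T_C = 307.04 K and T_H = 354.26 K, so ΔT = 47.22 K.
COP_Carnot = T_H/ΔT = 354.26/47.22 = 7.502.
Ẇ_min = Q̇/COP_Carnot = 2960000/7.502 = 394600 Btu/h.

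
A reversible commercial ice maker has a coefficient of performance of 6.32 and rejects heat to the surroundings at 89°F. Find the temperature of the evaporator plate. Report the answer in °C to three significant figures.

-9.97 °C

For a Carnot refrigerator COP_R = T_C/(T_H − T_C), so T_C = COP·T_H/(1 + COP).
With T_H = 304.82 K, T_C = 6.32 × 304.82/7.320 = 263.18 K.
Converting, 263.18 K = -9.97°C.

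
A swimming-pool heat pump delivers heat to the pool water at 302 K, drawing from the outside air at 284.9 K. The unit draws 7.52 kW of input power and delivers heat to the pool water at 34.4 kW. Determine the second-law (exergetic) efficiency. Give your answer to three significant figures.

0.259

COP_actual = Q̇_H/Ẇ = 34.40/7.520 = 4.574.
The reservoir spacing is ΔT = 302 − 284.9 = 17.10 K.
COP_Carnot = T_H/ΔT = 302.00/17.10 = 17.66.
η_II = COP_actual/COP_Carnot = 4.574/17.66 = 0.2590.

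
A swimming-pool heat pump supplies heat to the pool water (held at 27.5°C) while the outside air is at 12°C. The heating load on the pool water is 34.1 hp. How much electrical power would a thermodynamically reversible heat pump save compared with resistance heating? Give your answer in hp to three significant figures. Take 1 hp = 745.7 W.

32.3 hp

In absolute terms T_C = 285.15 K and T_H = 300.65 K, so ΔT = 15.50 K.
COP_Carnot = T_H/ΔT = 300.65/15.50 = 19.40.
Resistance heating needs Ẇ_res = Q̇_H = 34.10 hp; the reversible heat pump needs only Ẇ_hp = Q̇_H/COP = 1.758 hp.
Saving = 34.10 − 1.758 = 32.34 hp.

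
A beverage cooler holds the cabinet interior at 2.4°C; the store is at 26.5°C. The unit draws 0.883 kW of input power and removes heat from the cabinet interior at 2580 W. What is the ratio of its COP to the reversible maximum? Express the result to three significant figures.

Converting, Q̇_C = 2580 W = 2.580 kW, so COP_actual = Q̇_C/Ẇ = 2.580/0.8830 = 2.922.
In absolute terms T_C = 275.55 K and T_H = 299.65 K, so ΔT = 24.10 K.
COP_Carnot = T_C/ΔT = 275.55/24.10 = 11.43.
η_II = COP_actual/COP_Carnot = 2.922/11.43 = 0.2555.

0.256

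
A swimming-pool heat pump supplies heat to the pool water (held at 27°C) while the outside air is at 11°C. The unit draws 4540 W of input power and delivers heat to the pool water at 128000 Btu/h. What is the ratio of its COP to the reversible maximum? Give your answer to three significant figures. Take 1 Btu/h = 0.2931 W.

Converting, Q̇_H = 128000 Btu/h = 37520 W, so COP_actual = Q̇_H/Ẇ = 37520/4540 = 8.264.
In absolute terms T_C = 284.15 K and T_H = 300.15 K, so ΔT = 16.00 K.
COP_Carnot = T_H/ΔT = 300.15/16.00 = 18.76.
η_II = COP_actual/COP_Carnot = 8.264/18.76 = 0.4405.

0.441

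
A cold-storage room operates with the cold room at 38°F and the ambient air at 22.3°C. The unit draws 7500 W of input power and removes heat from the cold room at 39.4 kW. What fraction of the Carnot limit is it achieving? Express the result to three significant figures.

Converting, Q̇_C = 39.40 kW = 39400 W, so COP_actual = Q̇_C/Ẇ = 39400/7500 = 5.253.
In absolute terms T_C = 276.48 K and T_H = 295.45 K, so ΔT = 18.97 K.
COP_Carnot = T_C/ΔT = 276.48/18.97 = 14.58.
η_II = COP_actual/COP_Carnot = 5.253/14.58 = 0.3604.

0.360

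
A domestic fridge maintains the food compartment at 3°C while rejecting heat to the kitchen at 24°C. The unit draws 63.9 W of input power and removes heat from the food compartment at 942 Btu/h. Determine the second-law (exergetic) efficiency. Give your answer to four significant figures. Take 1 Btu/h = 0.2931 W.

Converting, Q̇_C = 942.0 Btu/h = 276.1 W, so COP_actual = Q̇_C/Ẇ = 276.1/63.90 = 4.321.
In absolute terms T_C = 276.15 K and T_H = 297.15 K, so ΔT = 21.00 K.
COP_Carnot = T_C/ΔT = 276.15/21.00 = 13.15.
η_II = COP_actual/COP_Carnot = 4.321/13.15 = 0.3286.

0.3286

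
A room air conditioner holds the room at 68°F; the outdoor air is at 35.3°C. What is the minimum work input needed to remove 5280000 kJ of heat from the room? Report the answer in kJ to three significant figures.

276000 kJ

In absolute terms T_C = 293.15 K and T_H = 308.45 K, so ΔT = 15.30 K.
The reversible limit is COP_R = T_C/ΔT = 19.16, so W_min = Q_C/COP = Q_C·ΔT/T_C.
W_min = 5280000 × 15.30/293.15 = 275600 kJ.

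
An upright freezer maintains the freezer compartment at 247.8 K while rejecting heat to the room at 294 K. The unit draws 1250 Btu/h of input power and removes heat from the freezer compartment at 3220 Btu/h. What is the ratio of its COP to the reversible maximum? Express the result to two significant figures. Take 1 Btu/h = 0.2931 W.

0.48

COP_actual = Q̇_C/Ẇ = 3220/1250 = 2.576.
The reservoir spacing is ΔT = 294 − 247.8 = 46.20 K.
COP_Carnot = T_C/ΔT = 247.80/46.20 = 5.364.
η_II = COP_actual/COP_Carnot = 2.576/5.364 = 0.4803.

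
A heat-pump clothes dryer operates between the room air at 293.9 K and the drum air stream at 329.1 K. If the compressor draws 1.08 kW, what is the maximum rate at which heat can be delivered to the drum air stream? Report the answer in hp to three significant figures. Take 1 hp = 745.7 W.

The reservoir spacing is ΔT = 329.1 − 293.9 = 35.20 K.
COP_Carnot = T_H/ΔT = 329.10/35.20 = 9.349.
Q̇_max = COP_Carnot × Ẇ = 9.349 × 1.080 kW = 10.10 kW = 13.54 hp.

13.5 hp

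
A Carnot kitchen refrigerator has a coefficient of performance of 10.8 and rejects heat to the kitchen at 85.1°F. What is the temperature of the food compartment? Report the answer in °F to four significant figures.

38.93 °F

For a Carnot refrigerator COP_R = T_C/(T_H − T_C), so T_C = COP·T_H/(1 + COP).
With T_H = 302.65 K, T_C = 10.8 × 302.65/11.80 = 277.00 K.
Converting, 277.00 K = 38.93°F.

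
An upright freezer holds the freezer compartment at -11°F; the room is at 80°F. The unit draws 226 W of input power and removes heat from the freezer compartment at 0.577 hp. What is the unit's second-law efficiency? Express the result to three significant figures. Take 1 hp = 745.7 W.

Converting, Q̇_C = 0.5770 hp = 430.3 W, so COP_actual = Q̇_C/Ẇ = 430.3/226.0 = 1.904.
In absolute terms T_C = 249.26 K and T_H = 299.82 K, so ΔT = 50.56 K.
COP_Carnot = T_C/ΔT = 249.26/50.56 = 4.930.
η_II = COP_actual/COP_Carnot = 1.904/4.930 = 0.3861.

0.386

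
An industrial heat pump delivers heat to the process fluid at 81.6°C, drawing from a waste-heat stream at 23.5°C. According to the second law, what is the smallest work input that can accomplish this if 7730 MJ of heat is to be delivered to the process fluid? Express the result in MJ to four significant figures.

1266 MJ

In absolute terms T_C = 296.65 K and T_H = 354.75 K, so ΔT = 58.10 K.
The reversible limit is COP_HP = T_H/ΔT = 6.106, so W_min = Q_H/COP = Q_H·ΔT/T_H.
W_min = 7730 × 58.10/354.75 = 1266 MJ.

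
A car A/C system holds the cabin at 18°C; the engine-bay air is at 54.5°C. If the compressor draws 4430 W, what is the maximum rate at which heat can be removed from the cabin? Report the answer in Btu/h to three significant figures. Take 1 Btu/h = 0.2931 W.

121000 Btu/h

In absolute terms T_C = 291.15 K and T_H = 327.65 K, so ΔT = 36.50 K.
COP_Carnot = T_C/ΔT = 291.15/36.50 = 7.977.
Q̇_max = COP_Carnot × Ẇ = 7.977 × 4430 W = 35340 W = 120600 Btu/h.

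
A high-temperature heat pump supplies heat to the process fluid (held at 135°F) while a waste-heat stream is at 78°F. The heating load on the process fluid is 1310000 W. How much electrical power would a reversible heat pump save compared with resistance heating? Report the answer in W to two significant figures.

1200000 W

In absolute terms T_C = 298.71 K and T_H = 330.37 K, so ΔT = 31.67 K.
COP_Carnot = T_H/ΔT = 330.37/31.67 = 10.43.
Resistance heating needs Ẇ_res = Q̇_H = 1310000 W; the reversible heat pump needs only Ẇ_hp = Q̇_H/COP = 125600 W.
Saving = 1310000 − 125600 = 1184000 W.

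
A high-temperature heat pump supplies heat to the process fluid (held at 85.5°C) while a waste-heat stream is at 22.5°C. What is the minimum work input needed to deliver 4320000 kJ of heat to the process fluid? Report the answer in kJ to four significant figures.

758800 kJ

In absolute terms T_C = 295.65 K and T_H = 358.65 K, so ΔT = 63.00 K.
The reversible limit is COP_HP = T_H/ΔT = 5.693, so W_min = Q_H/COP = Q_H·ΔT/T_H.
W_min = 4320000 × 63.00/358.65 = 758800 kJ.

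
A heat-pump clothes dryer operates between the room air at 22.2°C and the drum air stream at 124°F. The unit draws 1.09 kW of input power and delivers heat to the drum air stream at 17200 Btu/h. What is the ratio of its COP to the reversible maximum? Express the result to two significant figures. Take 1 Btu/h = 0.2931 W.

Converting, Q̇_H = 17200 Btu/h = 5.041 kW, so COP_actual = Q̇_H/Ẇ = 5.041/1.090 = 4.625.
In absolute terms T_C = 295.35 K and T_H = 324.26 K, so ΔT = 28.91 K.
COP_Carnot = T_H/ΔT = 324.26/28.91 = 11.22.
η_II = COP_actual/COP_Carnot = 4.625/11.22 = 0.4124.

0.41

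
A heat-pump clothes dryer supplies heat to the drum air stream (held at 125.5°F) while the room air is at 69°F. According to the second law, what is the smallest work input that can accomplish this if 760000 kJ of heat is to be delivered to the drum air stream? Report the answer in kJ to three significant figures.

73400 kJ

In absolute terms T_C = 293.71 K and T_H = 325.09 K, so ΔT = 31.39 K.
The reversible limit is COP_HP = T_H/ΔT = 10.36, so W_min = Q_H/COP = Q_H·ΔT/T_H.
W_min = 760000 × 31.39/325.09 = 73380 kJ.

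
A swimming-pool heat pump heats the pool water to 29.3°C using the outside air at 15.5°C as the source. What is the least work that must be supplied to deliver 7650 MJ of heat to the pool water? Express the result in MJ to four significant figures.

349.0 MJ

In absolute terms T_C = 288.65 K and T_H = 302.45 K, so ΔT = 13.80 K.
The reversible limit is COP_HP = T_H/ΔT = 21.92, so W_min = Q_H/COP = Q_H·ΔT/T_H.
W_min = 7650 × 13.80/302.45 = 349.0 MJ.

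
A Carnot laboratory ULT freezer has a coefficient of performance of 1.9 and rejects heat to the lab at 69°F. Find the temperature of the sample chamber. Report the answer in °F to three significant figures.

-113 °F

For a Carnot refrigerator COP_R = T_C/(T_H − T_C), so T_C = COP·T_H/(1 + COP).
With T_H = 293.71 K, T_C = 1.9 × 293.71/2.900 = 192.43 K.
Converting, 192.43 K = -113.30°F.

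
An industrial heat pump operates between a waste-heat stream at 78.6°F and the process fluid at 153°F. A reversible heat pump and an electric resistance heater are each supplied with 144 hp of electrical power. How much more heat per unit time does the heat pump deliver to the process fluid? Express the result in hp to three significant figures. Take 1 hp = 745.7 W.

In absolute terms T_C = 299.04 K and T_H = 340.37 K, so ΔT = 41.33 K.
COP_Carnot = T_H/ΔT = 340.37/41.33 = 8.235.
The heat pump delivers Q̇_H = COP × Ẇ = 1186 hp; the resistance heater delivers Ẇ = 144.0 hp.
Extra = (COP − 1)·Ẇ = 1042 hp.

1040 hp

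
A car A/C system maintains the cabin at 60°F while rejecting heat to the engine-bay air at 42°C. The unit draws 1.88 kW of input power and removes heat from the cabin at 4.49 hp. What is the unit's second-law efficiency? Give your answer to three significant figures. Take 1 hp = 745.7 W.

Converting, Q̇_C = 4.490 hp = 3.348 kW, so COP_actual = Q̇_C/Ẇ = 3.348/1.880 = 1.781.
In absolute terms T_C = 288.71 K and T_H = 315.15 K, so ΔT = 26.44 K.
COP_Carnot = T_C/ΔT = 288.71/26.44 = 10.92.
η_II = COP_actual/COP_Carnot = 1.781/10.92 = 0.1631.

0.163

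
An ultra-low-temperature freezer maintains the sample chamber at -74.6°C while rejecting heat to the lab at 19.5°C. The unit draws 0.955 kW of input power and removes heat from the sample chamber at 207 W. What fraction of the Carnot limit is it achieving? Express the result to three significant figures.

0.103

Converting, Q̇_C = 207.0 W = 0.2070 kW, so COP_actual = Q̇_C/Ẇ = 0.2070/0.9550 = 0.2168.
In absolute terms T_C = 198.55 K and T_H = 292.65 K, so ΔT = 94.10 K.
COP_Carnot = T_C/ΔT = 198.55/94.10 = 2.110.
η_II = COP_actual/COP_Carnot = 0.2168/2.110 = 0.1027.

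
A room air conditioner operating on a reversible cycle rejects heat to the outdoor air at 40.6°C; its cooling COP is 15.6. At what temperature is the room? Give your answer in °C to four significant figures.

21.70 °C

For a Carnot refrigerator COP_R = T_C/(T_H − T_C), so T_C = COP·T_H/(1 + COP).
With T_H = 313.75 K, T_C = 15.6 × 313.75/16.60 = 294.85 K.
Converting, 294.85 K = 21.70°C.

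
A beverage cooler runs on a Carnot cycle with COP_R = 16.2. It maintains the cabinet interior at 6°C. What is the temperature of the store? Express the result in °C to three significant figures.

23.2 °C

COP_R = T_C/(T_H − T_C) gives T_H − T_C = T_C/COP.
With T_C = 279.15 K, T_H = 279.15 × (1 + 1/16.2) = 296.38 K.
Converting, 296.38 K = 23.23°C.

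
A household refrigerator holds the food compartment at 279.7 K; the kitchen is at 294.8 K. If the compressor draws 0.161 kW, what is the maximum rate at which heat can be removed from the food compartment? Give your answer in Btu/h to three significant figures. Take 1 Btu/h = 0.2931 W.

The reservoir spacing is ΔT = 294.8 − 279.7 = 15.10 K.
COP_Carnot = T_C/ΔT = 279.70/15.10 = 18.52.
Q̇_max = COP_Carnot × Ẇ = 18.52 × 0.1610 kW = 2.982 kW = 10170 Btu/h.

10200 Btu/h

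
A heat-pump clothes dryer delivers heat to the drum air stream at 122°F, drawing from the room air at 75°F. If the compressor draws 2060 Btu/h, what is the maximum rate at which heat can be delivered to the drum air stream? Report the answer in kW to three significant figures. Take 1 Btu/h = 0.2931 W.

7.47 kW

In absolute terms T_C = 297.04 K and T_H = 323.15 K, so ΔT = 26.11 K.
COP_Carnot = T_H/ΔT = 323.15/26.11 = 12.38.
Q̇_max = COP_Carnot × Ẇ = 12.38 × 2060 Btu/h = 25490 Btu/h = 7.472 kW.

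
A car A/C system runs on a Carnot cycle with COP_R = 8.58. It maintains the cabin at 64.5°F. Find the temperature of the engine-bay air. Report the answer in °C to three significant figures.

COP_R = T_C/(T_H − T_C) gives T_H − T_C = T_C/COP.
With T_C = 291.21 K, T_H = 291.21 × (1 + 1/8.58) = 325.15 K.
Converting, 325.15 K = 52.00°C.

52.0 °C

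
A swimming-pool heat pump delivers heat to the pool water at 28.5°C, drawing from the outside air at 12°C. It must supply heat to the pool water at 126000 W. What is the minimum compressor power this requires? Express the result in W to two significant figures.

6900 W

In absolute terms T_C = 285.15 K and T_H = 301.65 K, so ΔT = 16.50 K.
COP_Carnot = T_H/ΔT = 301.65/16.50 = 18.28.
Ẇ_min = Q̇/COP_Carnot = 126000/18.28 = 6892 W.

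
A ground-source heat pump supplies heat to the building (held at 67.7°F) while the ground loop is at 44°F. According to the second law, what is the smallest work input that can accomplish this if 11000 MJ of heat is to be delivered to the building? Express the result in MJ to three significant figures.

In absolute terms T_C = 279.82 K and T_H = 292.98 K, so ΔT = 13.17 K.
The reversible limit is COP_HP = T_H/ΔT = 22.25, so W_min = Q_H/COP = Q_H·ΔT/T_H.
W_min = 11000 × 13.17/292.98 = 494.3 MJ.

494 MJ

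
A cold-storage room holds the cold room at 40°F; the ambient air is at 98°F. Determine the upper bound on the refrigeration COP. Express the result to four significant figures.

In absolute terms T_C = 277.59 K and T_H = 309.82 K, so ΔT = 32.22 K.
For a reversible cycle, COP_Carnot = T_C/ΔT = 277.59/32.22 = 8.615.

8.615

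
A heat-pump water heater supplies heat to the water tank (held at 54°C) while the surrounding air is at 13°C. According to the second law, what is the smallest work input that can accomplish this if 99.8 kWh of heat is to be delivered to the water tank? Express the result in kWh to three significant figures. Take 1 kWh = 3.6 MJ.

In absolute terms T_C = 286.15 K and T_H = 327.15 K, so ΔT = 41.00 K.
The reversible limit is COP_HP = T_H/ΔT = 7.979, so W_min = Q_H/COP = Q_H·ΔT/T_H.
W_min = 99.80 × 41.00/327.15 = 12.51 kWh.

12.5 kWh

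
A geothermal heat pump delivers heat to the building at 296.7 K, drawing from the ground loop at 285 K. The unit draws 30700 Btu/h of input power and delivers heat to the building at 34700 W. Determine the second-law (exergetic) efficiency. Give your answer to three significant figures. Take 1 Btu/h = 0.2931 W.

0.152

Converting, Q̇_H = 34700 W = 118400 Btu/h, so COP_actual = Q̇_H/Ẇ = 118400/30700 = 3.856.
The reservoir spacing is ΔT = 296.7 − 285 = 11.70 K.
COP_Carnot = T_H/ΔT = 296.70/11.70 = 25.36.
η_II = COP_actual/COP_Carnot = 3.856/25.36 = 0.1521.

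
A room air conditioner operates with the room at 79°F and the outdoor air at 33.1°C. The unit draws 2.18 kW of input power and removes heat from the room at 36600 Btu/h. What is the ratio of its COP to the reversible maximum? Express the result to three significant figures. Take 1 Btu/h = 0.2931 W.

Converting, Q̇_C = 36600 Btu/h = 10.73 kW, so COP_actual = Q̇_C/Ẇ = 10.73/2.180 = 4.921.
In absolute terms T_C = 299.26 K and T_H = 306.25 K, so ΔT = 6.989 K.
COP_Carnot = T_C/ΔT = 299.26/6.989 = 42.82.
η_II = COP_actual/COP_Carnot = 4.921/42.82 = 0.1149.

0.115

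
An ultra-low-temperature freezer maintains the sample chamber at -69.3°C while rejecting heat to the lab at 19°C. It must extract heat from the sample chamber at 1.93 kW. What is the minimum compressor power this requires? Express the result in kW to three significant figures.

0.836 kW

In absolute terms T_C = 203.85 K and T_H = 292.15 K, so ΔT = 88.30 K.
COP_Carnot = T_C/ΔT = 203.85/88.30 = 2.309.
Ẇ_min = Q̇/COP_Carnot = 1.930/2.309 = 0.8360 kW.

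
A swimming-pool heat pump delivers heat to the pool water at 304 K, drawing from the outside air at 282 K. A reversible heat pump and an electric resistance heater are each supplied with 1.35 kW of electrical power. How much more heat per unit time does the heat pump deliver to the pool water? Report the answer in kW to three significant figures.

The reservoir spacing is ΔT = 304 − 282 = 22.00 K.
COP_Carnot = T_H/ΔT = 304.00/22.00 = 13.82.
The heat pump delivers Q̇_H = COP × Ẇ = 18.65 kW; the resistance heater delivers Ẇ = 1.350 kW.
Extra = (COP − 1)·Ẇ = 17.30 kW.

17.3 kW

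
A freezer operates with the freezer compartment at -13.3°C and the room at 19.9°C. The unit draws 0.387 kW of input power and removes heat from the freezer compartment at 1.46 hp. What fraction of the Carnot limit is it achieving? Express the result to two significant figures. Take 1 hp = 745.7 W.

Converting, Q̇_C = 1.460 hp = 1.089 kW, so COP_actual = Q̇_C/Ẇ = 1.089/0.3870 = 2.813.
In absolute terms T_C = 259.85 K and T_H = 293.05 K, so ΔT = 33.20 K.
COP_Carnot = T_C/ΔT = 259.85/33.20 = 7.827.
η_II = COP_actual/COP_Carnot = 2.813/7.827 = 0.3594.

0.36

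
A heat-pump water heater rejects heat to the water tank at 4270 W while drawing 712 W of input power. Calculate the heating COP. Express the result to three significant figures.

The first law gives Q̇_H = Q̇_C + Ẇ, so the three rates are Q̇_C = 3558, Q̇_H = 4270, Ẇ = 712.0 W.
COP_HP = Q̇_H/Ẇ = 4270/712.0 = 5.997.

6.00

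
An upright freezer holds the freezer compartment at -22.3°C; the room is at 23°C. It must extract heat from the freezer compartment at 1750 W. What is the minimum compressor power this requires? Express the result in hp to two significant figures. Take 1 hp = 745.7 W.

0.42 hp

In absolute terms T_C = 250.85 K and T_H = 296.15 K, so ΔT = 45.30 K.
COP_Carnot = T_C/ΔT = 250.85/45.30 = 5.538.
Ẇ_min = Q̇/COP_Carnot = 1750/5.538 = 316.0 W = 0.4238 hp.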